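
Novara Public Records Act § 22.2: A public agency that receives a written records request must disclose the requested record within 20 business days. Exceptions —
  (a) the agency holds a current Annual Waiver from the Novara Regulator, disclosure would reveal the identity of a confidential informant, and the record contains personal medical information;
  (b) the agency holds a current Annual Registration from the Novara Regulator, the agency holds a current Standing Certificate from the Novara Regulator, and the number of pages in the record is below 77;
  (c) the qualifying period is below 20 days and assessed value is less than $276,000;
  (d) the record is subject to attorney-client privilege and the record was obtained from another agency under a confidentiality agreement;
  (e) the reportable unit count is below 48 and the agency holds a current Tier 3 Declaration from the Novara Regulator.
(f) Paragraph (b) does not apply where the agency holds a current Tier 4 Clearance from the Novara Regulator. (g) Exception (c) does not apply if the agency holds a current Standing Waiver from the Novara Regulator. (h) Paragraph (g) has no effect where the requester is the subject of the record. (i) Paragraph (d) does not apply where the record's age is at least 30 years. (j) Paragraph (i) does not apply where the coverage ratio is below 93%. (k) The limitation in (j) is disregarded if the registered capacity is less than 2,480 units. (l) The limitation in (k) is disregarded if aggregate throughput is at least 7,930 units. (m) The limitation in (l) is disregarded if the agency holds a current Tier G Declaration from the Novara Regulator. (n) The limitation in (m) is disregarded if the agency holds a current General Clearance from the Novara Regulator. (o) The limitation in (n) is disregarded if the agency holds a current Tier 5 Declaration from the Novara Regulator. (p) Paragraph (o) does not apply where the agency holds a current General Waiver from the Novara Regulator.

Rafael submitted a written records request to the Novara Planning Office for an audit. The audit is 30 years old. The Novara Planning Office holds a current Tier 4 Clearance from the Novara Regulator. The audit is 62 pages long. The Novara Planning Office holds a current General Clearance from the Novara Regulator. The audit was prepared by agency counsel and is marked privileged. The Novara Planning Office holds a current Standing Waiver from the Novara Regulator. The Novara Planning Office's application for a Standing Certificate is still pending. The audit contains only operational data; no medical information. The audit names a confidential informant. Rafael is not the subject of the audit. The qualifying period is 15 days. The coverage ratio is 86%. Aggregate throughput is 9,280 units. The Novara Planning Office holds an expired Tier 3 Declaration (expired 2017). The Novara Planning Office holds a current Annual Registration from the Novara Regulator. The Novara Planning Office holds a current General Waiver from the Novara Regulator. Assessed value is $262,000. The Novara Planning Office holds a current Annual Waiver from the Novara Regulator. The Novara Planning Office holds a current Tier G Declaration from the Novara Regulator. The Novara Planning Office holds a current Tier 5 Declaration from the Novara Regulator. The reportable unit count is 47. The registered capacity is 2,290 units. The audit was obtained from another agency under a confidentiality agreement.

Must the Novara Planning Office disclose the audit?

No — exception (d) applies; the Novara Planning Office is not required to disclose the audit.

Exception (a) does not apply: the audit contains only operational data.
Exception (b) does not apply: the Standing Certificate is not current.
All of (c)'s requirements are met (the qualifying period is 15 days, below the 20 days limit; assessed value is $262,000, less than the $276,000 limit). Turning to paragraphs (g)–(h): (g) is engaged — a current Standing Waiver is held. (h), which would lift (g), does not operate here — Rafael is not the subject of the audit. (c) is therefore removed.
Exception (d): the audit is privileged; the audit was obtained under a confidentiality agreement — every condition holds. Applying paragraphs (i)–(p): (i) applies (the record's age is 30 years, meeting the 30 years threshold), but yields to (j): (j) operates against (i): the coverage ratio is 86%, below the 93% limit. (k) would limit (j) — the registered capacity is 2,290 units, less than the 2,480 units limit — but (l) sets (k) aside: (l) operates against (k): aggregate throughput is 9,280 units, meeting the 7,930 units threshold. (m) is triggered (a current Tier G Declaration is held), but is itself disapplied by (n): (n) operates against (m): a current General Clearance is held. (o) would limit (n) — a current Tier 5 Declaration is held — but (p) sets (o) aside: (p) is engaged — a current General Waiver is held. Exception (d) stands.
Exception (e) fails — there is no Tier 3 Declaration in force.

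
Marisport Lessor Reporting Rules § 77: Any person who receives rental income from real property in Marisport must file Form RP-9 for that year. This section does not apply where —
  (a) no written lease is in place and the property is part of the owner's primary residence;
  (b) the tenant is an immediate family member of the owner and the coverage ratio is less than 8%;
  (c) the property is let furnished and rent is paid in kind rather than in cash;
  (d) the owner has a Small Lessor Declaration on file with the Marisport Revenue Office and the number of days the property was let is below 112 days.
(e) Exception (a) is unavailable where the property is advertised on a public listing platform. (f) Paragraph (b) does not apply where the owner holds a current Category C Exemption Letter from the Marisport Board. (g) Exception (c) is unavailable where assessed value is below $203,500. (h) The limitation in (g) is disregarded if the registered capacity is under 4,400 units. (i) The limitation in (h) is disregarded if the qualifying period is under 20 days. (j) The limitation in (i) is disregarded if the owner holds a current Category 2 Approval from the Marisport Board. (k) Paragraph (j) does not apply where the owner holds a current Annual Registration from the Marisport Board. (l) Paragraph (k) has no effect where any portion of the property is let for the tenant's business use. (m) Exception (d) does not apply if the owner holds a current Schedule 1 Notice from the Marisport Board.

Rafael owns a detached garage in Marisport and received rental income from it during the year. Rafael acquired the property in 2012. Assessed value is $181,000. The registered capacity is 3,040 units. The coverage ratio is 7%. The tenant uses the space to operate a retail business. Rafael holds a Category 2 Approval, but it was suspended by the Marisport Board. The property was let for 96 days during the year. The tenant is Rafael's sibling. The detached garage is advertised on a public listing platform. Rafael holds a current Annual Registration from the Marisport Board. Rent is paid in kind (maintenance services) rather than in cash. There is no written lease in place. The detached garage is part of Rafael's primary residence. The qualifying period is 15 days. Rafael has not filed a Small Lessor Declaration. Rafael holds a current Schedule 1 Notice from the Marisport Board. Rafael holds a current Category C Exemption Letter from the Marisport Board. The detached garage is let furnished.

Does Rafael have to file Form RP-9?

Yes — Rafael must file Form RP-9.

Exception (a): there is no written lease; the detached garage is part of the primary residence — every condition holds. But applying paragraph (e): (e) operates against (a): the property is publicly advertised. (a) is therefore removed.
Exception (b)'s conditions are all satisfied: the tenant is an immediate family member; the coverage ratio is 7%, less than the 8% limit. However, paragraph (f) must be considered: (f) is triggered — a current Category C Exemption Letter is held. (b) is therefore removed.
Exception (c) is satisfied on its face — the property is let furnished; rent is paid in kind. Turning to paragraphs (g)–(l): (g) operates against (c): assessed value is $181,000, below the $203,500 limit. (h) operates (the registered capacity is 3,040 units, under the 4,400 units limit), but is displaced by (i): (i) is engaged — the qualifying period is 15 days, under the 20 days limit. (j), which would lift (i), is not engaged — there is no Category 2 Approval in force. (c) is therefore removed.
Exception (d) requires that the owner has a Small Lessor Declaration on file with the Marisport Revenue Office; but no Small Lessor Declaration is on file, so (d) is unavailable.
No exception is made out. Rafael falls within the general rule.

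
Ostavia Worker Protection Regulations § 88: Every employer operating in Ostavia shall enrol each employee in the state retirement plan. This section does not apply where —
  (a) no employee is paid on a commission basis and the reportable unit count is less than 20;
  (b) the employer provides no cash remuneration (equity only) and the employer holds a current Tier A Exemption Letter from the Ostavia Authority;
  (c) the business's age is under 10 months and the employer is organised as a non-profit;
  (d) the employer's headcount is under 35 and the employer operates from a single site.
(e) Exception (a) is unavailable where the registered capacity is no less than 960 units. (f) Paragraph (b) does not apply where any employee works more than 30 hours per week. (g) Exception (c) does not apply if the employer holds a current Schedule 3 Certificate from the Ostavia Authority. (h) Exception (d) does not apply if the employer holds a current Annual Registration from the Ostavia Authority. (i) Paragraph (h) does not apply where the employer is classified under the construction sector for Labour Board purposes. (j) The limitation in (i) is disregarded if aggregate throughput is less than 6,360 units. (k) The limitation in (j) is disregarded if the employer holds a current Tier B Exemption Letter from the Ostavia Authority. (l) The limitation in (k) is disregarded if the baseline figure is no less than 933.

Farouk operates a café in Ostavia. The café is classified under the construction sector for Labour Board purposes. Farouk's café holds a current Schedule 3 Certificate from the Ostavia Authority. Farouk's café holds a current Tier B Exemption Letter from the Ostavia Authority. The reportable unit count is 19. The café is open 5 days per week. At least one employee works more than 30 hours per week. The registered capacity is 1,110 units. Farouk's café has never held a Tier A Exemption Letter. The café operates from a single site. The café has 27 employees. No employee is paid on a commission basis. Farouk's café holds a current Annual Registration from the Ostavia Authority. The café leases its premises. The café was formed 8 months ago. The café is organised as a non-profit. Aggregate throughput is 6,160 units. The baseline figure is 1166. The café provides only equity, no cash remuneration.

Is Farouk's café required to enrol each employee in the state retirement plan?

Yes — Farouk's café must enrol each employee in the state retirement plan.

Exception (a) is satisfied on its face — no employee is paid on commission; the reportable unit count is 19, less than the 20 limit. But: (e) operates against (a): the registered capacity is 1,110 units, meeting the 960 units threshold. So (a) is unavailable.
Exception (b) requires that the employer holds a current Tier A Exemption Letter from the Ostavia Authority; but there is no Tier A Exemption Letter in force, so (b) is unavailable.
Exception (c): the business's age is 8 months, under the 10 months limit; the employer is a non-profit — every condition holds. But: (g) applies — a current Schedule 3 Certificate is held. Exception (c) does not apply.
Exception (d)'s conditions are all satisfied: the employer's headcount is 27, under the 35 limit; the employer operates from a single site. But: (h) applies — a current Annual Registration is held. (i) applies (the café is classified under the construction sector), but is displaced by (j): (j) applies — aggregate throughput is 6,160 units, less than the 6,360 units limit. (k) would limit (j) — a current Tier B Exemption Letter is held — but (l) sets (k) aside: (l) applies — the baseline figure is 1,166, meeting the 933 threshold. Exception (d) does not apply.
No exception displaces § 88.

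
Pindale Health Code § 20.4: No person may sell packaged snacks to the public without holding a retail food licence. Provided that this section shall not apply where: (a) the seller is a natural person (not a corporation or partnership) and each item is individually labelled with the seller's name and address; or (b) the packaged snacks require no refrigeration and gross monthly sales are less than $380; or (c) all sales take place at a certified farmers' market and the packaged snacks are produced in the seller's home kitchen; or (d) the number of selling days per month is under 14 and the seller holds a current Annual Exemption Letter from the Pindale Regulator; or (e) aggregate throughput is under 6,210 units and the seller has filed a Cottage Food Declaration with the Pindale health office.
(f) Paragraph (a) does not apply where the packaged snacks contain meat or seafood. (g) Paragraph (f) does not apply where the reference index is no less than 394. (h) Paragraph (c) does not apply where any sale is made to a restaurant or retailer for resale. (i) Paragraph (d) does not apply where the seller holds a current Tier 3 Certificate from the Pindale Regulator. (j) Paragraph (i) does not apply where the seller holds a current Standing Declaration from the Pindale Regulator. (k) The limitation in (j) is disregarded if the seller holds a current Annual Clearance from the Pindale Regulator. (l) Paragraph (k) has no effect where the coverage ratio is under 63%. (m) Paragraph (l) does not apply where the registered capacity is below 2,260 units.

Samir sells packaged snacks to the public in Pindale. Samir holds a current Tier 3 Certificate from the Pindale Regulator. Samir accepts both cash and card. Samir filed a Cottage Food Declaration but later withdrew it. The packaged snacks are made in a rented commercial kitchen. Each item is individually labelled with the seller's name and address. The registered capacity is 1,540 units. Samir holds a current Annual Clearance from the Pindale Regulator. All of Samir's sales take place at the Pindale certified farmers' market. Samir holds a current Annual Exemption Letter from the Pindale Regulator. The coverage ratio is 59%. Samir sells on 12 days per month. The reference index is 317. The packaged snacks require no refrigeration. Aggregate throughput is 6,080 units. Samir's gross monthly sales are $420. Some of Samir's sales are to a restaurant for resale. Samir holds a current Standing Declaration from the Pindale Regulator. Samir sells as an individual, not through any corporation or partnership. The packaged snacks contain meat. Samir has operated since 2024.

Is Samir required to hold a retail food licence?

Exception (a) is satisfied on its face — the seller is a natural person; items are individually labelled. Turning to paragraphs (f)–(g): (f) operates — the packaged snacks contain meat. (g), which would lift (f), is not triggered — the reference index is 317, short of 394. So (a) is unavailable.
Exception (b) does not apply: gross monthly sales are $420, not less than $380.
Exception (c) does not apply: the packaged snacks are made in a commercial kitchen, not a home kitchen.
Exception (d) is satisfied on its face — the number of selling days per month is 12, under the 14 limit; a current Annual Exemption Letter is held. But applying paragraphs (i)–(m): (i) operates against (d): a current Tier 3 Certificate is held. (j) is triggered (a current Standing Declaration is held), but is set aside by (k): (k) operates against (j): a current Annual Clearance is held. (l) is triggered (the coverage ratio is 59%, under the 63% limit), but is itself disapplied by (m): (m) is engaged — the registered capacity is 1,540 units, below the 2,260 units limit. (d) is therefore removed.
Exception (e) does not apply: the Cottage Food Declaration was withdrawn.
Every exception is unavailable, so the rule governs.

Yes — Samir must hold a retail food licence.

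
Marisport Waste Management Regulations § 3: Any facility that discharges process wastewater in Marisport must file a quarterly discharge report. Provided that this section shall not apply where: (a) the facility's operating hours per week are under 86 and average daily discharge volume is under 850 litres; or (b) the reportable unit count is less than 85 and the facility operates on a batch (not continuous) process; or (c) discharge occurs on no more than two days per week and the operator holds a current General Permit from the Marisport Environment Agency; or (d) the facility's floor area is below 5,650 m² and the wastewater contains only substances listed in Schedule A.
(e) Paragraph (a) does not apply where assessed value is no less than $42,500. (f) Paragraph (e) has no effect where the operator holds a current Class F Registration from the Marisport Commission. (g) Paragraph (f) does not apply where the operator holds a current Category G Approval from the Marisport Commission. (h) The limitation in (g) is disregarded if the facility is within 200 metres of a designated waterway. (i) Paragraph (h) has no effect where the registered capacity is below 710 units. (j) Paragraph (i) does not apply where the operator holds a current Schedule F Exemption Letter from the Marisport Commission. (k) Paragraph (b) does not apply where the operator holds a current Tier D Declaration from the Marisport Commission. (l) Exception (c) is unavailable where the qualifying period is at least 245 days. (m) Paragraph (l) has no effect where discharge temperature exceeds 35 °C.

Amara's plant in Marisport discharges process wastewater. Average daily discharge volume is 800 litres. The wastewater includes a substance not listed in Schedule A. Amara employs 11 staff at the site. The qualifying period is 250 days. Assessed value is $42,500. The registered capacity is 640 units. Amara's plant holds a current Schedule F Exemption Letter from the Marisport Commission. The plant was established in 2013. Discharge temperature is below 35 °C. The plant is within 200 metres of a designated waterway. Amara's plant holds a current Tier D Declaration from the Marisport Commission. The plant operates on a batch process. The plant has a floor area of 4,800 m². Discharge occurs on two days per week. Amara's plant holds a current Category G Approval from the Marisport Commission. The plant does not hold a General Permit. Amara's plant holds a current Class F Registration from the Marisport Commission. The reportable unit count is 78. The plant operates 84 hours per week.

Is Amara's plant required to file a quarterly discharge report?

No — exception (a) applies; Amara's plant is not required to file a quarterly discharge report.

Exception (a)'s conditions are all satisfied: the facility's operating hours per week are 84, under the 86 limit; average daily discharge volume is 800 litres, under the 850 litres limit. Considering the limiting provisions: (e) operates (assessed value is $42,500, meeting the $42,500 threshold), but is displaced by (f): (f) is triggered — a current Class F Registration is held. (g) would limit (f) — a current Category G Approval is held — but (h) sets (g) aside: (h) is engaged — the plant is within 200 m of a designated waterway. (i) would limit (h) — the registered capacity is 640 units, below the 710 units limit — but (j) sets (i) aside: (j) is triggered — a current Schedule F Exemption Letter is held. Exception (a) stands.
Exception (b)'s conditions are all satisfied: the reportable unit count is 78, less than the 85 limit; the facility operates on a batch process. But: (k) operates against (b): a current Tier D Declaration is held. Exception (b) does not apply.
Exception (c) does not apply: no General Permit is held.
Exception (d) requires that the wastewater contains only substances listed in Schedule A; but the wastewater includes a non-Schedule-A substance, so (d) is unavailable.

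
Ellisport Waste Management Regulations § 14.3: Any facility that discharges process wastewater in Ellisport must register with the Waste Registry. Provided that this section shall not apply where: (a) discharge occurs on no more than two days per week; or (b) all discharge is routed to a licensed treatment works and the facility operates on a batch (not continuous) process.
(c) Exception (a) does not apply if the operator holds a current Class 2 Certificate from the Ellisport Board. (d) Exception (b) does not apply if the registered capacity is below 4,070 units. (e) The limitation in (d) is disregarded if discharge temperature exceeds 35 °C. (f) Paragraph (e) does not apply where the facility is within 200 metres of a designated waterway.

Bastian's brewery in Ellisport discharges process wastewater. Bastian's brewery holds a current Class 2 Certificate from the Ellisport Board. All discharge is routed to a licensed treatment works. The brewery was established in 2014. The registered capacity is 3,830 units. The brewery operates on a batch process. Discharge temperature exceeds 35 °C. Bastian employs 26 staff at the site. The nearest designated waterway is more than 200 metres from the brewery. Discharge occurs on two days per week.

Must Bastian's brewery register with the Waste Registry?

Exception (a): discharge occurs on no more than two days per week — every condition holds. But: (c) operates against (a): a current Class 2 Certificate is held. So (a) is unavailable.
Exception (b) is satisfied on its face — discharge is routed to a licensed treatment works; the facility operates on a batch process. Applying paragraphs (d)–(f): (d) is engaged (the registered capacity is 3,830 units, below the 4,070 units limit), but is itself disapplied by (e): (e) is engaged — discharge temperature exceeds 35 °C. (f), which would lift (e), does not operate here — the brewery is more than 200 m from any designated waterway. So (b) applies.

No — exception (b) applies; Bastian's brewery is not required to register with the Waste Registry.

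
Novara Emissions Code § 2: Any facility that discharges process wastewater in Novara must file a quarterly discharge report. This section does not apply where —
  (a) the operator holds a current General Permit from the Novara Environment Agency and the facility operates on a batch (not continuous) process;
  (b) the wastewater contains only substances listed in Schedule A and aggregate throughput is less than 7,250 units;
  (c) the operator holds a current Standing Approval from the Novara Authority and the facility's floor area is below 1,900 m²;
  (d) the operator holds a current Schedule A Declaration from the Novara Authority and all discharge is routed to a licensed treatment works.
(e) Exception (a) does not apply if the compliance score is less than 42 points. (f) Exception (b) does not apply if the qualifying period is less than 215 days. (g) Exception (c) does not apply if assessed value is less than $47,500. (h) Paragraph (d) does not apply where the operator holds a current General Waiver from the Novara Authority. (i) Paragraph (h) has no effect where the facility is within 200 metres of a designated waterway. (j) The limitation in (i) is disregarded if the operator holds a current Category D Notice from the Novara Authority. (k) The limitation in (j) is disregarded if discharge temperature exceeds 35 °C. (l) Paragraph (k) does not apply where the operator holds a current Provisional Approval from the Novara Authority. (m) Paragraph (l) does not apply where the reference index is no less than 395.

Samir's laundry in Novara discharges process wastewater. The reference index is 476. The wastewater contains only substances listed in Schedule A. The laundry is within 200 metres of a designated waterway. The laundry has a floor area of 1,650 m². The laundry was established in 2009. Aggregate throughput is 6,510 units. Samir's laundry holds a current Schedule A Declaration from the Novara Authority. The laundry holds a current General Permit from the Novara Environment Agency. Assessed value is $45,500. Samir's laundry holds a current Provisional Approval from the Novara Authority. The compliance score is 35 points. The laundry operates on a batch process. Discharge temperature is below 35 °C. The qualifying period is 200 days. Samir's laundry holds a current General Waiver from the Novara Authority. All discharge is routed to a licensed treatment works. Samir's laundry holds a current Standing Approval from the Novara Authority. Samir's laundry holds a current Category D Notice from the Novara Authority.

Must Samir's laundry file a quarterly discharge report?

Yes — Samir's laundry must file a quarterly discharge report.

Exception (a): a current General Permit is held; the facility operates on a batch process — every condition holds. However, paragraph (e) must be considered: (e) operates against (a): the compliance score is 35 points, less than the 42 points limit. (a) is therefore removed.
Exception (b) is satisfied on its face — the wastewater is Schedule-A-only; aggregate throughput is 6,510 units, less than the 7,250 units limit. However, paragraph (f) must be considered: (f) is engaged — the qualifying period is 200 days, less than the 215 days limit. Exception (b) does not apply.
Exception (c) is satisfied on its face — a current Standing Approval is held; the facility's floor area is 1,650 m², below the 1,900 m² limit. But applying paragraph (g): (g) is triggered — assessed value is $45,500, less than the $47,500 limit. So (c) is unavailable.
Exception (d) is satisfied on its face — a current Schedule A Declaration is held; discharge is routed to a licensed treatment works. However, paragraphs (h)–(m) must be considered: (h) operates against (d): a current General Waiver is held. (i) is engaged (the laundry is within 200 m of a designated waterway), but is displaced by (j): (j) operates against (i): a current Category D Notice is held. (k) does not operate here (discharge temperature is below 35 °C), so (j) stands. Exception (d) does not apply.
None of the exceptions is available; § 2 applies in full.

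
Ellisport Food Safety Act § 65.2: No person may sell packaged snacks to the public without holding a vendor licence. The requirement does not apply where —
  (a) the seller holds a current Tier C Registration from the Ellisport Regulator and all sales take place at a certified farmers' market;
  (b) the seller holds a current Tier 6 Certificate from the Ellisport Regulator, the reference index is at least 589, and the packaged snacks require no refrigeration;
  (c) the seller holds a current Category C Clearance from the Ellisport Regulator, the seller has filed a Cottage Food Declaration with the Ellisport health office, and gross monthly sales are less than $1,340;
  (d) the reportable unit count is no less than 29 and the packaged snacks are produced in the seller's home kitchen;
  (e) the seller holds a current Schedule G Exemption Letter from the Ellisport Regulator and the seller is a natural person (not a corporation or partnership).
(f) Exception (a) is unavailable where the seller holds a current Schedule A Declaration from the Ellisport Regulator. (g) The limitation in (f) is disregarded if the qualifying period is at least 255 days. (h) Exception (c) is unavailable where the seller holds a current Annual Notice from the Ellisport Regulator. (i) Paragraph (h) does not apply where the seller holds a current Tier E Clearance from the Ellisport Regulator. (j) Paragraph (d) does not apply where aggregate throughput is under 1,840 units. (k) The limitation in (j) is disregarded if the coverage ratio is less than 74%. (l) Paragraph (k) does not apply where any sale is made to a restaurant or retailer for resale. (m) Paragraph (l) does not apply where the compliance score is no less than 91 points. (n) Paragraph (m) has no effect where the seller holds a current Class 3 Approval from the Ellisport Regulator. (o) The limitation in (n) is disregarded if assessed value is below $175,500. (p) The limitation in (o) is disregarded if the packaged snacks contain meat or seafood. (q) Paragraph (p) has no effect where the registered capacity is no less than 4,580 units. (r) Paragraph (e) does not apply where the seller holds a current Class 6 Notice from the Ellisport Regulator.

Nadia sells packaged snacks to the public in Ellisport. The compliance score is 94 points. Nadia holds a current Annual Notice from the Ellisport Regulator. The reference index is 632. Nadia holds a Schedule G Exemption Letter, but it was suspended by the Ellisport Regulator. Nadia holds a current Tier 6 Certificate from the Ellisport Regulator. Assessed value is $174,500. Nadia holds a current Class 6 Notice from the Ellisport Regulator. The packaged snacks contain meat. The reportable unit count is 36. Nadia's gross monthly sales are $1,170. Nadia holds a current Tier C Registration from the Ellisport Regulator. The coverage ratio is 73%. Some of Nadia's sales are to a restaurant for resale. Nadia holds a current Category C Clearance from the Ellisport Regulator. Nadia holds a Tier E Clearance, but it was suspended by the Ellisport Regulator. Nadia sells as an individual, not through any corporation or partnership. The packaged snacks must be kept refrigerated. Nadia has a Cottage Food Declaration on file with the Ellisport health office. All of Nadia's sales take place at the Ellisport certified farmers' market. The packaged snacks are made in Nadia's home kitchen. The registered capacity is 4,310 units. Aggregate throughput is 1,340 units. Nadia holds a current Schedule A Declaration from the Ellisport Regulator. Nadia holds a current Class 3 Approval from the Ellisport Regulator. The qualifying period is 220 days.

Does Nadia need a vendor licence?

Yes — Nadia must hold a vendor licence.

Exception (a) is satisfied on its face — a current Tier C Registration is held; all sales are at a certified farmers' market. However, paragraphs (f)–(g) must be considered: (f) operates against (a): a current Schedule A Declaration is held. (g) is not triggered (the qualifying period is 220 days, short of 255 days), so (f) stands. Exception (a) does not apply.
Exception (b) fails — the packaged snacks require refrigeration.
Exception (c) is satisfied on its face — a current Category C Clearance is held; a Cottage Food Declaration is on file; gross monthly sales are $1,170, less than the $1,340 limit. But: (h) operates — a current Annual Notice is held. (i) does not operate here (no current Tier E Clearance is held), so (h) stands. (c) is therefore removed.
Exception (d)'s conditions are all satisfied: the reportable unit count is 36, meeting the 29 threshold; the packaged snacks are home-kitchen produced. But: (j) operates — aggregate throughput is 1,340 units, under the 1,840 units limit. (k) is triggered (the coverage ratio is 73%, less than the 74% limit), but is set aside by (l): (l) operates against (k): some sales are to a restaurant for resale. (m) would limit (l) — the compliance score is 94 points, meeting the 91 points threshold — but (n) sets (m) aside: (n) is engaged — a current Class 3 Approval is held. (o) would limit (n) — assessed value is $174,500, below the $175,500 limit — but (p) sets (o) aside: (p) operates — the packaged snacks contain meat. (q), which would lift (p), is inapplicable — the registered capacity is 4,310 units, short of 4,580 units. So (d) is unavailable.
Exception (e) fails — there is no Schedule G Exemption Letter in force.
No exception displaces § 65.2.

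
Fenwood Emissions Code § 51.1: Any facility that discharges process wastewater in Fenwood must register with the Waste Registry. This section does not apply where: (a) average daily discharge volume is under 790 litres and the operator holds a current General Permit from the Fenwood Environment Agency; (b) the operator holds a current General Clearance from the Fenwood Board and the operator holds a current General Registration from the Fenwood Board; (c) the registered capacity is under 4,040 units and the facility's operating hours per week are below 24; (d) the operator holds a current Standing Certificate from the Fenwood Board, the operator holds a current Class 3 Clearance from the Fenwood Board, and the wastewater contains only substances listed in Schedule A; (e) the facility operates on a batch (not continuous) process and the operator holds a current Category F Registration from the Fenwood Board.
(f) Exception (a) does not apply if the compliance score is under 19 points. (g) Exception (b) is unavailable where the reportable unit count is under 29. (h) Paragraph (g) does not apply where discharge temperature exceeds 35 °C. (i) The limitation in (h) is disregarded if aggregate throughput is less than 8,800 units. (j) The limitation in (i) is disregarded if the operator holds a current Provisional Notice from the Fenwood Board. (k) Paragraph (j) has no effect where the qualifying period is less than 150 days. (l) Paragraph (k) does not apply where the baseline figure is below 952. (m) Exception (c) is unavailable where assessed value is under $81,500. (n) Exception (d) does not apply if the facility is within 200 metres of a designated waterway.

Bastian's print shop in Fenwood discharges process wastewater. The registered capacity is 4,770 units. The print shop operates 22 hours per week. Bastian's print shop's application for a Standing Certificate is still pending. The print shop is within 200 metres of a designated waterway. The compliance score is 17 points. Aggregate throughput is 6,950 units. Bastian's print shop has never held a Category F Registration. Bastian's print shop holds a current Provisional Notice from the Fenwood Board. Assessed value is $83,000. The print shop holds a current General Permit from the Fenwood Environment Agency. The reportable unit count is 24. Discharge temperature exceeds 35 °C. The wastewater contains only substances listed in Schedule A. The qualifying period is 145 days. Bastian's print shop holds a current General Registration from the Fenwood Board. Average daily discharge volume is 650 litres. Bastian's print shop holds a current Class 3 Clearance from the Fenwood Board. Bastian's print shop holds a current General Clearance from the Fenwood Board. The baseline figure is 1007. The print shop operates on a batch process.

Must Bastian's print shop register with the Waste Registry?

Exception (a)'s conditions are all satisfied: average daily discharge volume is 650 litres, under the 790 litres limit; a current General Permit is held. But: (f) operates against (a): the compliance score is 17 points, under the 19 points limit. (a) is therefore removed.
Exception (b) is satisfied on its face — a current General Clearance is held; a current General Registration is held. But: (g) operates against (b): the reportable unit count is 24, under the 29 limit. (h) would limit (g) — discharge temperature exceeds 35 °C — but (i) sets (h) aside: (i) is triggered — aggregate throughput is 6,950 units, less than the 8,800 units limit. (j) would limit (i) — a current Provisional Notice is held — but (k) sets (j) aside: (k) is engaged — the qualifying period is 145 days, less than the 150 days limit. (l), which would lift (k), does not operate here — the baseline figure is 1,007, not below 952. Exception (b) does not apply.
Exception (c) fails — the registered capacity is 4,770 units, not under 4,040 units.
Exception (d) requires that the operator holds a current Standing Certificate from the Fenwood Board; but there is no Standing Certificate in force, so (d) is unavailable.
Exception (e) requires that the operator holds a current Category F Registration from the Fenwood Board; but the Category F Registration is not current, so (e) is unavailable.
No exception is made out. Bastian's print shop falls within the general rule.

Yes — Bastian's print shop must register with the Waste Registry.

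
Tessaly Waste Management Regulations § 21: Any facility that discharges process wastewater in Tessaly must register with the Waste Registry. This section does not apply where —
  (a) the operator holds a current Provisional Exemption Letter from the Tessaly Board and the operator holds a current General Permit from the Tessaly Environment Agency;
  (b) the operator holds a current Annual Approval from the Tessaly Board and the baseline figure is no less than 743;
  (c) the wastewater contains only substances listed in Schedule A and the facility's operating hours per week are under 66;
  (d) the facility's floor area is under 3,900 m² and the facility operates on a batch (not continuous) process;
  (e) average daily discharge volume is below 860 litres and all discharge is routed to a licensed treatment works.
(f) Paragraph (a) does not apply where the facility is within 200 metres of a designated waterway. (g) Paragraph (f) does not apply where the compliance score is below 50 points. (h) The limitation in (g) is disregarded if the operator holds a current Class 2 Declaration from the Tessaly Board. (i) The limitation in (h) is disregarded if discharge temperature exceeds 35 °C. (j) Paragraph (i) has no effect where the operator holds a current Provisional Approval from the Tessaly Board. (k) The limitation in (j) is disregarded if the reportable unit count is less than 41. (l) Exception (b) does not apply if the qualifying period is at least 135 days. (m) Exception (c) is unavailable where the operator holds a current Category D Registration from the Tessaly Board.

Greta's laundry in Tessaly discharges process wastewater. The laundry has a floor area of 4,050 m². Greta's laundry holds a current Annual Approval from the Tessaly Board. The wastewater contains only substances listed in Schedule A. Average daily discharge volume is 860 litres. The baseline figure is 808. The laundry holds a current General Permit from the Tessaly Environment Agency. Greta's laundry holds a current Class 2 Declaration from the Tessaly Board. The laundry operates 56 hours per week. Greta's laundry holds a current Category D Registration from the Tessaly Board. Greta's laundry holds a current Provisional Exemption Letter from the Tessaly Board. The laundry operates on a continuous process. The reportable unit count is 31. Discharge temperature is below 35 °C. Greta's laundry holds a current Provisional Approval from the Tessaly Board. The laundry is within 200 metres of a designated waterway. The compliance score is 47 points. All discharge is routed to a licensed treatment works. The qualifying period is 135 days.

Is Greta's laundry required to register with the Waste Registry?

Exception (a) is satisfied on its face — a current Provisional Exemption Letter is held; a current General Permit is held. But: (f) is engaged — the laundry is within 200 m of a designated waterway. (g) would limit (f) — the compliance score is 47 points, below the 50 points limit — but (h) sets (g) aside: (h) operates against (g): a current Class 2 Declaration is held. (i) does not operate here (discharge temperature is below 35 °C), so (h) stands. So (a) is unavailable.
Exception (b): a current Annual Approval is held; the baseline figure is 808, meeting the 743 threshold — every condition holds. But applying paragraph (l): (l) operates against (b): the qualifying period is 135 days, meeting the 135 days threshold. (b) is therefore removed.
Exception (c) is satisfied on its face — the wastewater is Schedule-A-only; the facility's operating hours per week are 56, under the 66 limit. Turning to paragraph (m): (m) is triggered — a current Category D Registration is held. So (c) is unavailable.
Exception (d) fails — the facility's floor area is 4,050 m², not under 3,900 m².
Exception (e) requires that average daily discharge volume is below 860 litres; but average daily discharge volume is 860 litres, not below 860 litres, so (e) is unavailable.
No exception applies. The general rule governs.

Yes — Greta's laundry must register with the Waste Registry.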